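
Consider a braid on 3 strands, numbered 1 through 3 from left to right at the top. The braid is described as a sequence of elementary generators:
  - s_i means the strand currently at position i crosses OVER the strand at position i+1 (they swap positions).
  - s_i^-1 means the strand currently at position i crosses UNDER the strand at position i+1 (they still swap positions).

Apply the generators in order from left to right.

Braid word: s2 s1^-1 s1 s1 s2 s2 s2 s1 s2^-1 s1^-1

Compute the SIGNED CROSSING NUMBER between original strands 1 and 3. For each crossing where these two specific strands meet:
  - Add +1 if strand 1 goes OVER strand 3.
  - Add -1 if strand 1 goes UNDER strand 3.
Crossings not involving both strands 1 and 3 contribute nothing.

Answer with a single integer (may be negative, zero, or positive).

Gen 1: crossing 2x3. Both 1&3? no. Sum: 0
Gen 2: 1 under 3. Both 1&3? yes. Contrib: -1. Sum: -1
Gen 3: 3 over 1. Both 1&3? yes. Contrib: -1. Sum: -2
Gen 4: 1 over 3. Both 1&3? yes. Contrib: +1. Sum: -1
Gen 5: crossing 1x2. Both 1&3? no. Sum: -1
Gen 6: crossing 2x1. Both 1&3? no. Sum: -1
Gen 7: crossing 1x2. Both 1&3? no. Sum: -1
Gen 8: crossing 3x2. Both 1&3? no. Sum: -1
Gen 9: 3 under 1. Both 1&3? yes. Contrib: +1. Sum: 0
Gen 10: crossing 2x1. Both 1&3? no. Sum: 0

Answer: 0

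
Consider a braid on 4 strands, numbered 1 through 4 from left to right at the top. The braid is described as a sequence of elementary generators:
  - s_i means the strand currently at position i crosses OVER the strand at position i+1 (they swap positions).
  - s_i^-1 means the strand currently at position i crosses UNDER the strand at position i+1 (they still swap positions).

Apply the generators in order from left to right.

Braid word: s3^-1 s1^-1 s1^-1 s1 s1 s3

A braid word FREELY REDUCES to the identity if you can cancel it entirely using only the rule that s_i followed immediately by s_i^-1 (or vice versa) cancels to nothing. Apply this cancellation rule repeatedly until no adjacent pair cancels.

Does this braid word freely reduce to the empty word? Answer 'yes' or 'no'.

Answer: yes

Derivation:
Gen 1 (s3^-1): push. Stack: [s3^-1]
Gen 2 (s1^-1): push. Stack: [s3^-1 s1^-1]
Gen 3 (s1^-1): push. Stack: [s3^-1 s1^-1 s1^-1]
Gen 4 (s1): cancels prior s1^-1. Stack: [s3^-1 s1^-1]
Gen 5 (s1): cancels prior s1^-1. Stack: [s3^-1]
Gen 6 (s3): cancels prior s3^-1. Stack: []
Reduced word: (empty)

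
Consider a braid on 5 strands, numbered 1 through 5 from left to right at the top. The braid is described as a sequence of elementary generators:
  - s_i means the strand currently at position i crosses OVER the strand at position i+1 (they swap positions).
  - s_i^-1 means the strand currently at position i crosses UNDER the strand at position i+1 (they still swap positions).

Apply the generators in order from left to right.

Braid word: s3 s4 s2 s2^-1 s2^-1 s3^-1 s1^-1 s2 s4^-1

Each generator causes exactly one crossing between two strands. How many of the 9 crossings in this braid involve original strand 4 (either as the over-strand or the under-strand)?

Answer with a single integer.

Answer: 5

Derivation:
Gen 1: crossing 3x4. Involves strand 4? yes. Count so far: 1
Gen 2: crossing 3x5. Involves strand 4? no. Count so far: 1
Gen 3: crossing 2x4. Involves strand 4? yes. Count so far: 2
Gen 4: crossing 4x2. Involves strand 4? yes. Count so far: 3
Gen 5: crossing 2x4. Involves strand 4? yes. Count so far: 4
Gen 6: crossing 2x5. Involves strand 4? no. Count so far: 4
Gen 7: crossing 1x4. Involves strand 4? yes. Count so far: 5
Gen 8: crossing 1x5. Involves strand 4? no. Count so far: 5
Gen 9: crossing 2x3. Involves strand 4? no. Count so far: 5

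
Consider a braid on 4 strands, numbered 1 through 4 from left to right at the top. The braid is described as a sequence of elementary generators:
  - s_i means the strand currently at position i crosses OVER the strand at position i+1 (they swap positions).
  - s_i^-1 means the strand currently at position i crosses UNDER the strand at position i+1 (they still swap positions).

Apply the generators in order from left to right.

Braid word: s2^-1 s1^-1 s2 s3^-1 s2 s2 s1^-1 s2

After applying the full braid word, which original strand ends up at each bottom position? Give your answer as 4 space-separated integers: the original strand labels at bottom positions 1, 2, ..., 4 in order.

Gen 1 (s2^-1): strand 2 crosses under strand 3. Perm now: [1 3 2 4]
Gen 2 (s1^-1): strand 1 crosses under strand 3. Perm now: [3 1 2 4]
Gen 3 (s2): strand 1 crosses over strand 2. Perm now: [3 2 1 4]
Gen 4 (s3^-1): strand 1 crosses under strand 4. Perm now: [3 2 4 1]
Gen 5 (s2): strand 2 crosses over strand 4. Perm now: [3 4 2 1]
Gen 6 (s2): strand 4 crosses over strand 2. Perm now: [3 2 4 1]
Gen 7 (s1^-1): strand 3 crosses under strand 2. Perm now: [2 3 4 1]
Gen 8 (s2): strand 3 crosses over strand 4. Perm now: [2 4 3 1]

Answer: 2 4 3 1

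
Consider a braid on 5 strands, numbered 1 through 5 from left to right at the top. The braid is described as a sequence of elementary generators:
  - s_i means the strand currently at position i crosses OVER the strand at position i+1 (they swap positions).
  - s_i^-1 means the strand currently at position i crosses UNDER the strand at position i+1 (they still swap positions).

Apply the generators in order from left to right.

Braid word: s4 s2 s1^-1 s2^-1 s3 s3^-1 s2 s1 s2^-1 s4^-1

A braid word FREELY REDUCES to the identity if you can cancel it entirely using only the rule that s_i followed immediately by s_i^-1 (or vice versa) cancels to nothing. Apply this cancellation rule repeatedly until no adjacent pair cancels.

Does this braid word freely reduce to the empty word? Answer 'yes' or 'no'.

Gen 1 (s4): push. Stack: [s4]
Gen 2 (s2): push. Stack: [s4 s2]
Gen 3 (s1^-1): push. Stack: [s4 s2 s1^-1]
Gen 4 (s2^-1): push. Stack: [s4 s2 s1^-1 s2^-1]
Gen 5 (s3): push. Stack: [s4 s2 s1^-1 s2^-1 s3]
Gen 6 (s3^-1): cancels prior s3. Stack: [s4 s2 s1^-1 s2^-1]
Gen 7 (s2): cancels prior s2^-1. Stack: [s4 s2 s1^-1]
Gen 8 (s1): cancels prior s1^-1. Stack: [s4 s2]
Gen 9 (s2^-1): cancels prior s2. Stack: [s4]
Gen 10 (s4^-1): cancels prior s4. Stack: []
Reduced word: (empty)

Answer: yes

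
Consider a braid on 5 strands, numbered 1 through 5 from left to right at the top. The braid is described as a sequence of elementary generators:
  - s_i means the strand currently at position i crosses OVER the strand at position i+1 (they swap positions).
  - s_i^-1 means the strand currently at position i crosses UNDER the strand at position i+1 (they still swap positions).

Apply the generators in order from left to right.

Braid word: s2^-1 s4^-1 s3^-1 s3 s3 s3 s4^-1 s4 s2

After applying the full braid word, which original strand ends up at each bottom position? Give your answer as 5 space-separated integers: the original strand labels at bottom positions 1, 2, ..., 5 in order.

Gen 1 (s2^-1): strand 2 crosses under strand 3. Perm now: [1 3 2 4 5]
Gen 2 (s4^-1): strand 4 crosses under strand 5. Perm now: [1 3 2 5 4]
Gen 3 (s3^-1): strand 2 crosses under strand 5. Perm now: [1 3 5 2 4]
Gen 4 (s3): strand 5 crosses over strand 2. Perm now: [1 3 2 5 4]
Gen 5 (s3): strand 2 crosses over strand 5. Perm now: [1 3 5 2 4]
Gen 6 (s3): strand 5 crosses over strand 2. Perm now: [1 3 2 5 4]
Gen 7 (s4^-1): strand 5 crosses under strand 4. Perm now: [1 3 2 4 5]
Gen 8 (s4): strand 4 crosses over strand 5. Perm now: [1 3 2 5 4]
Gen 9 (s2): strand 3 crosses over strand 2. Perm now: [1 2 3 5 4]

Answer: 1 2 3 5 4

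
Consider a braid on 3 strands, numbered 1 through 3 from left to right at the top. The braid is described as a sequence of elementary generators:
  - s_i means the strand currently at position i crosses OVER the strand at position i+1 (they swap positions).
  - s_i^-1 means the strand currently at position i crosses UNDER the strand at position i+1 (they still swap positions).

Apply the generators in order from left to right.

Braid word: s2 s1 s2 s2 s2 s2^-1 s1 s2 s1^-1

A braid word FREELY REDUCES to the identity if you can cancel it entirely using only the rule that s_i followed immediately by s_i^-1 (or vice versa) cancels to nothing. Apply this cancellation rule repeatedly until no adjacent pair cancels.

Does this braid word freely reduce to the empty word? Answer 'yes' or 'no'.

Gen 1 (s2): push. Stack: [s2]
Gen 2 (s1): push. Stack: [s2 s1]
Gen 3 (s2): push. Stack: [s2 s1 s2]
Gen 4 (s2): push. Stack: [s2 s1 s2 s2]
Gen 5 (s2): push. Stack: [s2 s1 s2 s2 s2]
Gen 6 (s2^-1): cancels prior s2. Stack: [s2 s1 s2 s2]
Gen 7 (s1): push. Stack: [s2 s1 s2 s2 s1]
Gen 8 (s2): push. Stack: [s2 s1 s2 s2 s1 s2]
Gen 9 (s1^-1): push. Stack: [s2 s1 s2 s2 s1 s2 s1^-1]
Reduced word: s2 s1 s2 s2 s1 s2 s1^-1

Answer: no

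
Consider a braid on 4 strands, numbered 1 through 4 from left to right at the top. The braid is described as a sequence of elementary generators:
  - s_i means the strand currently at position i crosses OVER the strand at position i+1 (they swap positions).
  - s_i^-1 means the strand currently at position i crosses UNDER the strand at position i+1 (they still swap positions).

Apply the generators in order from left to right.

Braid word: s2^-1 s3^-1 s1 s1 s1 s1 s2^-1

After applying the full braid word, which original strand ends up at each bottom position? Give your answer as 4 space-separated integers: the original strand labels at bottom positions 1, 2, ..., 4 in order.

Answer: 1 4 3 2

Derivation:
Gen 1 (s2^-1): strand 2 crosses under strand 3. Perm now: [1 3 2 4]
Gen 2 (s3^-1): strand 2 crosses under strand 4. Perm now: [1 3 4 2]
Gen 3 (s1): strand 1 crosses over strand 3. Perm now: [3 1 4 2]
Gen 4 (s1): strand 3 crosses over strand 1. Perm now: [1 3 4 2]
Gen 5 (s1): strand 1 crosses over strand 3. Perm now: [3 1 4 2]
Gen 6 (s1): strand 3 crosses over strand 1. Perm now: [1 3 4 2]
Gen 7 (s2^-1): strand 3 crosses under strand 4. Perm now: [1 4 3 2]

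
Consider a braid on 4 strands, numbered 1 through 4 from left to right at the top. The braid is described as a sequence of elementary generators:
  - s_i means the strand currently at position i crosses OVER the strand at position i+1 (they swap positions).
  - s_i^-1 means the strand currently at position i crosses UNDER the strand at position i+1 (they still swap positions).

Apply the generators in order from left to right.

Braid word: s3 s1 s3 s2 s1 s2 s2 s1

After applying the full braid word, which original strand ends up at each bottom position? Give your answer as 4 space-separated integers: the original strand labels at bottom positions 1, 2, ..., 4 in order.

Gen 1 (s3): strand 3 crosses over strand 4. Perm now: [1 2 4 3]
Gen 2 (s1): strand 1 crosses over strand 2. Perm now: [2 1 4 3]
Gen 3 (s3): strand 4 crosses over strand 3. Perm now: [2 1 3 4]
Gen 4 (s2): strand 1 crosses over strand 3. Perm now: [2 3 1 4]
Gen 5 (s1): strand 2 crosses over strand 3. Perm now: [3 2 1 4]
Gen 6 (s2): strand 2 crosses over strand 1. Perm now: [3 1 2 4]
Gen 7 (s2): strand 1 crosses over strand 2. Perm now: [3 2 1 4]
Gen 8 (s1): strand 3 crosses over strand 2. Perm now: [2 3 1 4]

Answer: 2 3 1 4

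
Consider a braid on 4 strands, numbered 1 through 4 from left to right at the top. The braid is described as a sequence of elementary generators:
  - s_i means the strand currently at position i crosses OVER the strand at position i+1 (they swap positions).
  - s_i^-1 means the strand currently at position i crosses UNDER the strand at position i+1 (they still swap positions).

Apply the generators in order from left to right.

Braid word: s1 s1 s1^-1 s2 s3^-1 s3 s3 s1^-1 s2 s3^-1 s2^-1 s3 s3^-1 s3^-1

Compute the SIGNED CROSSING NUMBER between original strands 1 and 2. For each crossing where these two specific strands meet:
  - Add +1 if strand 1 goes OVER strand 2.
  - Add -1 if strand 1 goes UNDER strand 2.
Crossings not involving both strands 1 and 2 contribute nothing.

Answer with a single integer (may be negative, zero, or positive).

Gen 1: 1 over 2. Both 1&2? yes. Contrib: +1. Sum: 1
Gen 2: 2 over 1. Both 1&2? yes. Contrib: -1. Sum: 0
Gen 3: 1 under 2. Both 1&2? yes. Contrib: -1. Sum: -1
Gen 4: crossing 1x3. Both 1&2? no. Sum: -1
Gen 5: crossing 1x4. Both 1&2? no. Sum: -1
Gen 6: crossing 4x1. Both 1&2? no. Sum: -1
Gen 7: crossing 1x4. Both 1&2? no. Sum: -1
Gen 8: crossing 2x3. Both 1&2? no. Sum: -1
Gen 9: crossing 2x4. Both 1&2? no. Sum: -1
Gen 10: 2 under 1. Both 1&2? yes. Contrib: +1. Sum: 0
Gen 11: crossing 4x1. Both 1&2? no. Sum: 0
Gen 12: crossing 4x2. Both 1&2? no. Sum: 0
Gen 13: crossing 2x4. Both 1&2? no. Sum: 0
Gen 14: crossing 4x2. Both 1&2? no. Sum: 0

Answer: 0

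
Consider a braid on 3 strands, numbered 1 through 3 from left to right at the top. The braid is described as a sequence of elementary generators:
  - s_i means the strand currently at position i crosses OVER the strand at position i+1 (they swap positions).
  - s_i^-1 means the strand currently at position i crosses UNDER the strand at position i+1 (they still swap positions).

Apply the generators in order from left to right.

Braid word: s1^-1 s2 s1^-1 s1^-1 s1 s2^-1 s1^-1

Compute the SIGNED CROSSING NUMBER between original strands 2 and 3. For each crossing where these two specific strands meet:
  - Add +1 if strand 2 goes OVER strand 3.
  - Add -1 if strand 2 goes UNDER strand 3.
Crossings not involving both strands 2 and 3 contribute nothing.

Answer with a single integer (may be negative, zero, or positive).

Answer: 1

Derivation:
Gen 1: crossing 1x2. Both 2&3? no. Sum: 0
Gen 2: crossing 1x3. Both 2&3? no. Sum: 0
Gen 3: 2 under 3. Both 2&3? yes. Contrib: -1. Sum: -1
Gen 4: 3 under 2. Both 2&3? yes. Contrib: +1. Sum: 0
Gen 5: 2 over 3. Both 2&3? yes. Contrib: +1. Sum: 1
Gen 6: crossing 2x1. Both 2&3? no. Sum: 1
Gen 7: crossing 3x1. Both 2&3? no. Sum: 1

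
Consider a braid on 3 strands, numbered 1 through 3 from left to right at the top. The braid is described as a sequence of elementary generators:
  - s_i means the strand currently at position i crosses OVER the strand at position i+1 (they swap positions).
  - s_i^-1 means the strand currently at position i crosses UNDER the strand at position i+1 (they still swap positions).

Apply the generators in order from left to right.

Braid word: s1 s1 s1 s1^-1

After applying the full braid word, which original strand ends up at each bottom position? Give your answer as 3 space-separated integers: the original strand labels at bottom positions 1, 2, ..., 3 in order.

Gen 1 (s1): strand 1 crosses over strand 2. Perm now: [2 1 3]
Gen 2 (s1): strand 2 crosses over strand 1. Perm now: [1 2 3]
Gen 3 (s1): strand 1 crosses over strand 2. Perm now: [2 1 3]
Gen 4 (s1^-1): strand 2 crosses under strand 1. Perm now: [1 2 3]

Answer: 1 2 3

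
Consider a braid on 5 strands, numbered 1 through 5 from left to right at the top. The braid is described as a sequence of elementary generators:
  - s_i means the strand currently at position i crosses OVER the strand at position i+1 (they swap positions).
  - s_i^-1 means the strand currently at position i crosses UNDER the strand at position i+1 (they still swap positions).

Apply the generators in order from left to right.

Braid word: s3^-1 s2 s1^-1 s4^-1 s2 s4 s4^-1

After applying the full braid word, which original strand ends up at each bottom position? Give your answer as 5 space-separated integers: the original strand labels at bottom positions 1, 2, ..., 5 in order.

Answer: 4 2 1 5 3

Derivation:
Gen 1 (s3^-1): strand 3 crosses under strand 4. Perm now: [1 2 4 3 5]
Gen 2 (s2): strand 2 crosses over strand 4. Perm now: [1 4 2 3 5]
Gen 3 (s1^-1): strand 1 crosses under strand 4. Perm now: [4 1 2 3 5]
Gen 4 (s4^-1): strand 3 crosses under strand 5. Perm now: [4 1 2 5 3]
Gen 5 (s2): strand 1 crosses over strand 2. Perm now: [4 2 1 5 3]
Gen 6 (s4): strand 5 crosses over strand 3. Perm now: [4 2 1 3 5]
Gen 7 (s4^-1): strand 3 crosses under strand 5. Perm now: [4 2 1 5 3]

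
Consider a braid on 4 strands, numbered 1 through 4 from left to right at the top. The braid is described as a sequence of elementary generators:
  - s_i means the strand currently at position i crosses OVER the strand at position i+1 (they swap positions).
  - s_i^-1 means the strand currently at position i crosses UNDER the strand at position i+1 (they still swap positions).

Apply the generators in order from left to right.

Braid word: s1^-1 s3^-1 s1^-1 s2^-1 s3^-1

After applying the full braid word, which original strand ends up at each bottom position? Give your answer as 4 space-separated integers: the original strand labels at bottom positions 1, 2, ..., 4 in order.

Gen 1 (s1^-1): strand 1 crosses under strand 2. Perm now: [2 1 3 4]
Gen 2 (s3^-1): strand 3 crosses under strand 4. Perm now: [2 1 4 3]
Gen 3 (s1^-1): strand 2 crosses under strand 1. Perm now: [1 2 4 3]
Gen 4 (s2^-1): strand 2 crosses under strand 4. Perm now: [1 4 2 3]
Gen 5 (s3^-1): strand 2 crosses under strand 3. Perm now: [1 4 3 2]

Answer: 1 4 3 2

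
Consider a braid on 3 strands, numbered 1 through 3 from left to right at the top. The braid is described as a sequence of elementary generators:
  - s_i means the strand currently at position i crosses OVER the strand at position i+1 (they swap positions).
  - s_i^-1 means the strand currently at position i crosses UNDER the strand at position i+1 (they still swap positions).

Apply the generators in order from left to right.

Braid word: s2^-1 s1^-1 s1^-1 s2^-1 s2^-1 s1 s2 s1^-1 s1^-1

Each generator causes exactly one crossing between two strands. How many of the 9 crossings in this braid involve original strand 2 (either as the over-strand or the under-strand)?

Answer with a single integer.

Gen 1: crossing 2x3. Involves strand 2? yes. Count so far: 1
Gen 2: crossing 1x3. Involves strand 2? no. Count so far: 1
Gen 3: crossing 3x1. Involves strand 2? no. Count so far: 1
Gen 4: crossing 3x2. Involves strand 2? yes. Count so far: 2
Gen 5: crossing 2x3. Involves strand 2? yes. Count so far: 3
Gen 6: crossing 1x3. Involves strand 2? no. Count so far: 3
Gen 7: crossing 1x2. Involves strand 2? yes. Count so far: 4
Gen 8: crossing 3x2. Involves strand 2? yes. Count so far: 5
Gen 9: crossing 2x3. Involves strand 2? yes. Count so far: 6

Answer: 6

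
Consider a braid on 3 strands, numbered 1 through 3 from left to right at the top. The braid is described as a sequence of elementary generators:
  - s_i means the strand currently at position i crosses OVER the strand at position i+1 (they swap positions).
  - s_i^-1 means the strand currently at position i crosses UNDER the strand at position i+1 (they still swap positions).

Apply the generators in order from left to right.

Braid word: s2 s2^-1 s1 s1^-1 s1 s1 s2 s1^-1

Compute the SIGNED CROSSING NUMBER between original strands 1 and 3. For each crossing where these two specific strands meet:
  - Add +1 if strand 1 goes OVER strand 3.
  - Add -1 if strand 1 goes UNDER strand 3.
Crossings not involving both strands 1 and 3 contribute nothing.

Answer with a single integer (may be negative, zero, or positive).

Answer: -1

Derivation:
Gen 1: crossing 2x3. Both 1&3? no. Sum: 0
Gen 2: crossing 3x2. Both 1&3? no. Sum: 0
Gen 3: crossing 1x2. Both 1&3? no. Sum: 0
Gen 4: crossing 2x1. Both 1&3? no. Sum: 0
Gen 5: crossing 1x2. Both 1&3? no. Sum: 0
Gen 6: crossing 2x1. Both 1&3? no. Sum: 0
Gen 7: crossing 2x3. Both 1&3? no. Sum: 0
Gen 8: 1 under 3. Both 1&3? yes. Contrib: -1. Sum: -1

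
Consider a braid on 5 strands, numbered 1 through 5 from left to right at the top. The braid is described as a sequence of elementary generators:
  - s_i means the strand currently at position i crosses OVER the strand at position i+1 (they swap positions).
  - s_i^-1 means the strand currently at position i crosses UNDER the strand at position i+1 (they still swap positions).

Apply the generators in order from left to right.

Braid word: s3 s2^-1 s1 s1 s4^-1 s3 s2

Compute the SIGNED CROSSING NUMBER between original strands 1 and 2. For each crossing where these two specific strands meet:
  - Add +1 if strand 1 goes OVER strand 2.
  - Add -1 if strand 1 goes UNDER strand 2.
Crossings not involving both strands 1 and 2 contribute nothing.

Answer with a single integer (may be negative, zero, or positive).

Answer: 0

Derivation:
Gen 1: crossing 3x4. Both 1&2? no. Sum: 0
Gen 2: crossing 2x4. Both 1&2? no. Sum: 0
Gen 3: crossing 1x4. Both 1&2? no. Sum: 0
Gen 4: crossing 4x1. Both 1&2? no. Sum: 0
Gen 5: crossing 3x5. Both 1&2? no. Sum: 0
Gen 6: crossing 2x5. Both 1&2? no. Sum: 0
Gen 7: crossing 4x5. Both 1&2? no. Sum: 0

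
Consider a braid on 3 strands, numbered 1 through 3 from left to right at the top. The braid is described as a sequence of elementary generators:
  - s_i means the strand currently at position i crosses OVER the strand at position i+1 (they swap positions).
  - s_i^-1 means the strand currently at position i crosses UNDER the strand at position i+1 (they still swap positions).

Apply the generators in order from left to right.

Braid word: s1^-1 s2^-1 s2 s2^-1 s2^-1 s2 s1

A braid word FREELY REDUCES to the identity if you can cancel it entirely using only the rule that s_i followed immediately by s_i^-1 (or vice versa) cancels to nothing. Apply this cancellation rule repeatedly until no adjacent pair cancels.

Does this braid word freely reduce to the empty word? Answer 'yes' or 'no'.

Gen 1 (s1^-1): push. Stack: [s1^-1]
Gen 2 (s2^-1): push. Stack: [s1^-1 s2^-1]
Gen 3 (s2): cancels prior s2^-1. Stack: [s1^-1]
Gen 4 (s2^-1): push. Stack: [s1^-1 s2^-1]
Gen 5 (s2^-1): push. Stack: [s1^-1 s2^-1 s2^-1]
Gen 6 (s2): cancels prior s2^-1. Stack: [s1^-1 s2^-1]
Gen 7 (s1): push. Stack: [s1^-1 s2^-1 s1]
Reduced word: s1^-1 s2^-1 s1

Answer: no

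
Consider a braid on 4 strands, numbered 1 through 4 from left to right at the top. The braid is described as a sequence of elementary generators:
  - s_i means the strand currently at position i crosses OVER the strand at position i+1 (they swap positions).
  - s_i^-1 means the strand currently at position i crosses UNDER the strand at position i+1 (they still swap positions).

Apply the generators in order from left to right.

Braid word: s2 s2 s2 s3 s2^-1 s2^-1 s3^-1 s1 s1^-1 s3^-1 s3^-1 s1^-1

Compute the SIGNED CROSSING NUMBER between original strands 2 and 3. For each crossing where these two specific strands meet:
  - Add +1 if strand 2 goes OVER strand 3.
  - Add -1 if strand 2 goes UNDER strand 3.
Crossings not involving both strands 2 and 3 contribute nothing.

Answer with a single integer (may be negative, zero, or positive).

Gen 1: 2 over 3. Both 2&3? yes. Contrib: +1. Sum: 1
Gen 2: 3 over 2. Both 2&3? yes. Contrib: -1. Sum: 0
Gen 3: 2 over 3. Both 2&3? yes. Contrib: +1. Sum: 1
Gen 4: crossing 2x4. Both 2&3? no. Sum: 1
Gen 5: crossing 3x4. Both 2&3? no. Sum: 1
Gen 6: crossing 4x3. Both 2&3? no. Sum: 1
Gen 7: crossing 4x2. Both 2&3? no. Sum: 1
Gen 8: crossing 1x3. Both 2&3? no. Sum: 1
Gen 9: crossing 3x1. Both 2&3? no. Sum: 1
Gen 10: crossing 2x4. Both 2&3? no. Sum: 1
Gen 11: crossing 4x2. Both 2&3? no. Sum: 1
Gen 12: crossing 1x3. Both 2&3? no. Sum: 1

Answer: 1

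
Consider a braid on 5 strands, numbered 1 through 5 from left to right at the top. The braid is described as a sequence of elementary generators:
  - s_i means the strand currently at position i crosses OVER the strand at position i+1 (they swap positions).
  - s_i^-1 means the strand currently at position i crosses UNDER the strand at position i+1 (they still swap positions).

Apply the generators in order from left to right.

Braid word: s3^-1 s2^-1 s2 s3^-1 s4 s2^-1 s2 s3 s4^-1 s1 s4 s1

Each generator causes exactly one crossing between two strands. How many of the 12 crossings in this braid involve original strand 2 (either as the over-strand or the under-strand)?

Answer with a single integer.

Gen 1: crossing 3x4. Involves strand 2? no. Count so far: 0
Gen 2: crossing 2x4. Involves strand 2? yes. Count so far: 1
Gen 3: crossing 4x2. Involves strand 2? yes. Count so far: 2
Gen 4: crossing 4x3. Involves strand 2? no. Count so far: 2
Gen 5: crossing 4x5. Involves strand 2? no. Count so far: 2
Gen 6: crossing 2x3. Involves strand 2? yes. Count so far: 3
Gen 7: crossing 3x2. Involves strand 2? yes. Count so far: 4
Gen 8: crossing 3x5. Involves strand 2? no. Count so far: 4
Gen 9: crossing 3x4. Involves strand 2? no. Count so far: 4
Gen 10: crossing 1x2. Involves strand 2? yes. Count so far: 5
Gen 11: crossing 4x3. Involves strand 2? no. Count so far: 5
Gen 12: crossing 2x1. Involves strand 2? yes. Count so far: 6

Answer: 6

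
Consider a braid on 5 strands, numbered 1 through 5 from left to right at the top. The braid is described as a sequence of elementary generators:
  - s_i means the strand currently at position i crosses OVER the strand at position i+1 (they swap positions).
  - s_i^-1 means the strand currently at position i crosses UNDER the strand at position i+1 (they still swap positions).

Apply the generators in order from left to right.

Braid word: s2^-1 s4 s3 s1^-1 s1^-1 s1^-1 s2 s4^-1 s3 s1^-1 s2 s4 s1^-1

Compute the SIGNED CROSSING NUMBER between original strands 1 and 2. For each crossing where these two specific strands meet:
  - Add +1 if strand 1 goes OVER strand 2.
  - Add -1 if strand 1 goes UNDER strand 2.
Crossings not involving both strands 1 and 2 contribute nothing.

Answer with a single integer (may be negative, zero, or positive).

Answer: 1

Derivation:
Gen 1: crossing 2x3. Both 1&2? no. Sum: 0
Gen 2: crossing 4x5. Both 1&2? no. Sum: 0
Gen 3: crossing 2x5. Both 1&2? no. Sum: 0
Gen 4: crossing 1x3. Both 1&2? no. Sum: 0
Gen 5: crossing 3x1. Both 1&2? no. Sum: 0
Gen 6: crossing 1x3. Both 1&2? no. Sum: 0
Gen 7: crossing 1x5. Both 1&2? no. Sum: 0
Gen 8: crossing 2x4. Both 1&2? no. Sum: 0
Gen 9: crossing 1x4. Both 1&2? no. Sum: 0
Gen 10: crossing 3x5. Both 1&2? no. Sum: 0
Gen 11: crossing 3x4. Both 1&2? no. Sum: 0
Gen 12: 1 over 2. Both 1&2? yes. Contrib: +1. Sum: 1
Gen 13: crossing 5x4. Both 1&2? no. Sum: 1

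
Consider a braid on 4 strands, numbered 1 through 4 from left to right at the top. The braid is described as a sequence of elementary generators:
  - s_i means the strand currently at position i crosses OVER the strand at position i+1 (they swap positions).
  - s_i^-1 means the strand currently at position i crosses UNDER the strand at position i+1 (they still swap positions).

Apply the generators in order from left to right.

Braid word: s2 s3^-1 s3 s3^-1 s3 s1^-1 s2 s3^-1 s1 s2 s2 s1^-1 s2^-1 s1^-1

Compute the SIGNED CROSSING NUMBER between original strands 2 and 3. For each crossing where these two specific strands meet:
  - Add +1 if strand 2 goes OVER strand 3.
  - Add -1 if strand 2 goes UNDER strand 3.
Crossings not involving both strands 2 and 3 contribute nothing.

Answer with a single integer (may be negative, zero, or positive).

Answer: -1

Derivation:
Gen 1: 2 over 3. Both 2&3? yes. Contrib: +1. Sum: 1
Gen 2: crossing 2x4. Both 2&3? no. Sum: 1
Gen 3: crossing 4x2. Both 2&3? no. Sum: 1
Gen 4: crossing 2x4. Both 2&3? no. Sum: 1
Gen 5: crossing 4x2. Both 2&3? no. Sum: 1
Gen 6: crossing 1x3. Both 2&3? no. Sum: 1
Gen 7: crossing 1x2. Both 2&3? no. Sum: 1
Gen 8: crossing 1x4. Both 2&3? no. Sum: 1
Gen 9: 3 over 2. Both 2&3? yes. Contrib: -1. Sum: 0
Gen 10: crossing 3x4. Both 2&3? no. Sum: 0
Gen 11: crossing 4x3. Both 2&3? no. Sum: 0
Gen 12: 2 under 3. Both 2&3? yes. Contrib: -1. Sum: -1
Gen 13: crossing 2x4. Both 2&3? no. Sum: -1
Gen 14: crossing 3x4. Both 2&3? no. Sum: -1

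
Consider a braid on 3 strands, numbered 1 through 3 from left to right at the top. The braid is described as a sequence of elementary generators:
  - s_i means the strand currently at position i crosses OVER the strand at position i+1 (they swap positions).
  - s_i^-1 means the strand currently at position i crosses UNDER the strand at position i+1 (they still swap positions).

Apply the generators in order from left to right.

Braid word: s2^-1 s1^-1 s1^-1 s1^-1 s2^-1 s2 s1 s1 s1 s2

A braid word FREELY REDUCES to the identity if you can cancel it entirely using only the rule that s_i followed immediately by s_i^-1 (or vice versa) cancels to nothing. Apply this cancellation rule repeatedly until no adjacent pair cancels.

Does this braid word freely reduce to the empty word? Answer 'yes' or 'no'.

Gen 1 (s2^-1): push. Stack: [s2^-1]
Gen 2 (s1^-1): push. Stack: [s2^-1 s1^-1]
Gen 3 (s1^-1): push. Stack: [s2^-1 s1^-1 s1^-1]
Gen 4 (s1^-1): push. Stack: [s2^-1 s1^-1 s1^-1 s1^-1]
Gen 5 (s2^-1): push. Stack: [s2^-1 s1^-1 s1^-1 s1^-1 s2^-1]
Gen 6 (s2): cancels prior s2^-1. Stack: [s2^-1 s1^-1 s1^-1 s1^-1]
Gen 7 (s1): cancels prior s1^-1. Stack: [s2^-1 s1^-1 s1^-1]
Gen 8 (s1): cancels prior s1^-1. Stack: [s2^-1 s1^-1]
Gen 9 (s1): cancels prior s1^-1. Stack: [s2^-1]
Gen 10 (s2): cancels prior s2^-1. Stack: []
Reduced word: (empty)

Answer: yes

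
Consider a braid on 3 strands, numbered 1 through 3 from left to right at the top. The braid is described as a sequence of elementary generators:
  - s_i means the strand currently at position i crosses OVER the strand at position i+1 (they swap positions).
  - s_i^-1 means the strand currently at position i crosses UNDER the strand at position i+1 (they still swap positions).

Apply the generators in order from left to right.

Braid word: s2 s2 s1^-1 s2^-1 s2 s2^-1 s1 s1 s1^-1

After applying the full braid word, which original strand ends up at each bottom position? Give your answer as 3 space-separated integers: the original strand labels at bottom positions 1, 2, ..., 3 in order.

Answer: 3 2 1

Derivation:
Gen 1 (s2): strand 2 crosses over strand 3. Perm now: [1 3 2]
Gen 2 (s2): strand 3 crosses over strand 2. Perm now: [1 2 3]
Gen 3 (s1^-1): strand 1 crosses under strand 2. Perm now: [2 1 3]
Gen 4 (s2^-1): strand 1 crosses under strand 3. Perm now: [2 3 1]
Gen 5 (s2): strand 3 crosses over strand 1. Perm now: [2 1 3]
Gen 6 (s2^-1): strand 1 crosses under strand 3. Perm now: [2 3 1]
Gen 7 (s1): strand 2 crosses over strand 3. Perm now: [3 2 1]
Gen 8 (s1): strand 3 crosses over strand 2. Perm now: [2 3 1]
Gen 9 (s1^-1): strand 2 crosses under strand 3. Perm now: [3 2 1]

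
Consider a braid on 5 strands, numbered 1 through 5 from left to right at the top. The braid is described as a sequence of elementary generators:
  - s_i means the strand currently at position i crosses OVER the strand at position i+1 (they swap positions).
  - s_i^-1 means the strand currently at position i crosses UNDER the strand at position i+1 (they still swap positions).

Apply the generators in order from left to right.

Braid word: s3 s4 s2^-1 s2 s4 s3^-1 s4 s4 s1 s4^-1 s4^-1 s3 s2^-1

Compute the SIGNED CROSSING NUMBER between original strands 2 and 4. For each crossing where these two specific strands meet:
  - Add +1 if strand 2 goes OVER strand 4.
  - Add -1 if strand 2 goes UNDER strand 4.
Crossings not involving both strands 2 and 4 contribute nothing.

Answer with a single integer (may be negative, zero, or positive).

Answer: -2

Derivation:
Gen 1: crossing 3x4. Both 2&4? no. Sum: 0
Gen 2: crossing 3x5. Both 2&4? no. Sum: 0
Gen 3: 2 under 4. Both 2&4? yes. Contrib: -1. Sum: -1
Gen 4: 4 over 2. Both 2&4? yes. Contrib: -1. Sum: -2
Gen 5: crossing 5x3. Both 2&4? no. Sum: -2
Gen 6: crossing 4x3. Both 2&4? no. Sum: -2
Gen 7: crossing 4x5. Both 2&4? no. Sum: -2
Gen 8: crossing 5x4. Both 2&4? no. Sum: -2
Gen 9: crossing 1x2. Both 2&4? no. Sum: -2
Gen 10: crossing 4x5. Both 2&4? no. Sum: -2
Gen 11: crossing 5x4. Both 2&4? no. Sum: -2
Gen 12: crossing 3x4. Both 2&4? no. Sum: -2
Gen 13: crossing 1x4. Both 2&4? no. Sum: -2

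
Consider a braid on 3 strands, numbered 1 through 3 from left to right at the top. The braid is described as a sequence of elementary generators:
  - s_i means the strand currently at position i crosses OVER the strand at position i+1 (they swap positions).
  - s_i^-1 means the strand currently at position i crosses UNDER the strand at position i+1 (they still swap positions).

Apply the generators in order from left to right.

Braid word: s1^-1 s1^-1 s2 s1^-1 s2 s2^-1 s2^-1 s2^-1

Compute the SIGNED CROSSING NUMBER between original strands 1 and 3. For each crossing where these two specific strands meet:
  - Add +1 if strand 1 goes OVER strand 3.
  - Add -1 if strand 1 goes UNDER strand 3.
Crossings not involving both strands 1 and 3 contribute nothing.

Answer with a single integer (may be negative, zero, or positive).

Answer: -1

Derivation:
Gen 1: crossing 1x2. Both 1&3? no. Sum: 0
Gen 2: crossing 2x1. Both 1&3? no. Sum: 0
Gen 3: crossing 2x3. Both 1&3? no. Sum: 0
Gen 4: 1 under 3. Both 1&3? yes. Contrib: -1. Sum: -1
Gen 5: crossing 1x2. Both 1&3? no. Sum: -1
Gen 6: crossing 2x1. Both 1&3? no. Sum: -1
Gen 7: crossing 1x2. Both 1&3? no. Sum: -1
Gen 8: crossing 2x1. Both 1&3? no. Sum: -1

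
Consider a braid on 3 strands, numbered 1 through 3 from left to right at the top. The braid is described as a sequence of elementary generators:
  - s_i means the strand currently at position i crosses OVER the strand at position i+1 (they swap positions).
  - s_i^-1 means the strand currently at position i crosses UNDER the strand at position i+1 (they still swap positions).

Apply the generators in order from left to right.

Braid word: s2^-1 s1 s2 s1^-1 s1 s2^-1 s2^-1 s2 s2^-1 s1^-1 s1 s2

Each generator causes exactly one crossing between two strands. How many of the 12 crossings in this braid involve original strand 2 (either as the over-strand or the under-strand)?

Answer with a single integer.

Gen 1: crossing 2x3. Involves strand 2? yes. Count so far: 1
Gen 2: crossing 1x3. Involves strand 2? no. Count so far: 1
Gen 3: crossing 1x2. Involves strand 2? yes. Count so far: 2
Gen 4: crossing 3x2. Involves strand 2? yes. Count so far: 3
Gen 5: crossing 2x3. Involves strand 2? yes. Count so far: 4
Gen 6: crossing 2x1. Involves strand 2? yes. Count so far: 5
Gen 7: crossing 1x2. Involves strand 2? yes. Count so far: 6
Gen 8: crossing 2x1. Involves strand 2? yes. Count so far: 7
Gen 9: crossing 1x2. Involves strand 2? yes. Count so far: 8
Gen 10: crossing 3x2. Involves strand 2? yes. Count so far: 9
Gen 11: crossing 2x3. Involves strand 2? yes. Count so far: 10
Gen 12: crossing 2x1. Involves strand 2? yes. Count so far: 11

Answer: 11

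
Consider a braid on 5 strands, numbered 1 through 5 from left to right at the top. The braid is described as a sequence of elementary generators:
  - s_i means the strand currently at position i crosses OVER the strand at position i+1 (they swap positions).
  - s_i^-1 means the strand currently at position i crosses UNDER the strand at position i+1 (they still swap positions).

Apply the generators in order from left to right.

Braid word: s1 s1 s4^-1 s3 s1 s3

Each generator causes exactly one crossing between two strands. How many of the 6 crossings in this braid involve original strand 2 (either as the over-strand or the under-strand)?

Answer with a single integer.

Gen 1: crossing 1x2. Involves strand 2? yes. Count so far: 1
Gen 2: crossing 2x1. Involves strand 2? yes. Count so far: 2
Gen 3: crossing 4x5. Involves strand 2? no. Count so far: 2
Gen 4: crossing 3x5. Involves strand 2? no. Count so far: 2
Gen 5: crossing 1x2. Involves strand 2? yes. Count so far: 3
Gen 6: crossing 5x3. Involves strand 2? no. Count so far: 3

Answer: 3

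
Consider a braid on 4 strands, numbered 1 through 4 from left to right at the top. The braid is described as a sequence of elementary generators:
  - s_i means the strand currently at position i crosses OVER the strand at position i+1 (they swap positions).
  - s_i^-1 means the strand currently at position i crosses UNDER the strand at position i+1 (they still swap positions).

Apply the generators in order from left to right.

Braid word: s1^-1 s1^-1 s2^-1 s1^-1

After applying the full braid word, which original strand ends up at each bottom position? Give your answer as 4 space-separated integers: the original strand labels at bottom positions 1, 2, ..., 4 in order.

Answer: 3 1 2 4

Derivation:
Gen 1 (s1^-1): strand 1 crosses under strand 2. Perm now: [2 1 3 4]
Gen 2 (s1^-1): strand 2 crosses under strand 1. Perm now: [1 2 3 4]
Gen 3 (s2^-1): strand 2 crosses under strand 3. Perm now: [1 3 2 4]
Gen 4 (s1^-1): strand 1 crosses under strand 3. Perm now: [3 1 2 4]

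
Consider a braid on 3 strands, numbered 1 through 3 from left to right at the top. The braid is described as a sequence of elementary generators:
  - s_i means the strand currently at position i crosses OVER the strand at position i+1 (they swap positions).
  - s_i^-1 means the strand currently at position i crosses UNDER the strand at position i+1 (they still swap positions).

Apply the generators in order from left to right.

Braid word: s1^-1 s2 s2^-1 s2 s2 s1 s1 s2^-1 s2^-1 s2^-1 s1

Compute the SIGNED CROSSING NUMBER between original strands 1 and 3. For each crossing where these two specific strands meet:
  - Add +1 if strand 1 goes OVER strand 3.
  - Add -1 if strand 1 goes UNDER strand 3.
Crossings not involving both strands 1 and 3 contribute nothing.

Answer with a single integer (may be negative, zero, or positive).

Answer: 1

Derivation:
Gen 1: crossing 1x2. Both 1&3? no. Sum: 0
Gen 2: 1 over 3. Both 1&3? yes. Contrib: +1. Sum: 1
Gen 3: 3 under 1. Both 1&3? yes. Contrib: +1. Sum: 2
Gen 4: 1 over 3. Both 1&3? yes. Contrib: +1. Sum: 3
Gen 5: 3 over 1. Both 1&3? yes. Contrib: -1. Sum: 2
Gen 6: crossing 2x1. Both 1&3? no. Sum: 2
Gen 7: crossing 1x2. Both 1&3? no. Sum: 2
Gen 8: 1 under 3. Both 1&3? yes. Contrib: -1. Sum: 1
Gen 9: 3 under 1. Both 1&3? yes. Contrib: +1. Sum: 2
Gen 10: 1 under 3. Both 1&3? yes. Contrib: -1. Sum: 1
Gen 11: crossing 2x3. Both 1&3? no. Sum: 1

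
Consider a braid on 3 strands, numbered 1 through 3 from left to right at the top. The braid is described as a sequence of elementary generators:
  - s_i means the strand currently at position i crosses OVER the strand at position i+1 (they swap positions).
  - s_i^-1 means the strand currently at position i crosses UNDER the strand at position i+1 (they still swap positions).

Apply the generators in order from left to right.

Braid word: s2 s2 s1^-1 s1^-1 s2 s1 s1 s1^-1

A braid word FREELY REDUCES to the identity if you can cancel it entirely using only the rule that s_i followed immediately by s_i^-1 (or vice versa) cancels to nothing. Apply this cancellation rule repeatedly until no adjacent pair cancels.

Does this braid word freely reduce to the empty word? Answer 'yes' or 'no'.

Answer: no

Derivation:
Gen 1 (s2): push. Stack: [s2]
Gen 2 (s2): push. Stack: [s2 s2]
Gen 3 (s1^-1): push. Stack: [s2 s2 s1^-1]
Gen 4 (s1^-1): push. Stack: [s2 s2 s1^-1 s1^-1]
Gen 5 (s2): push. Stack: [s2 s2 s1^-1 s1^-1 s2]
Gen 6 (s1): push. Stack: [s2 s2 s1^-1 s1^-1 s2 s1]
Gen 7 (s1): push. Stack: [s2 s2 s1^-1 s1^-1 s2 s1 s1]
Gen 8 (s1^-1): cancels prior s1. Stack: [s2 s2 s1^-1 s1^-1 s2 s1]
Reduced word: s2 s2 s1^-1 s1^-1 s2 s1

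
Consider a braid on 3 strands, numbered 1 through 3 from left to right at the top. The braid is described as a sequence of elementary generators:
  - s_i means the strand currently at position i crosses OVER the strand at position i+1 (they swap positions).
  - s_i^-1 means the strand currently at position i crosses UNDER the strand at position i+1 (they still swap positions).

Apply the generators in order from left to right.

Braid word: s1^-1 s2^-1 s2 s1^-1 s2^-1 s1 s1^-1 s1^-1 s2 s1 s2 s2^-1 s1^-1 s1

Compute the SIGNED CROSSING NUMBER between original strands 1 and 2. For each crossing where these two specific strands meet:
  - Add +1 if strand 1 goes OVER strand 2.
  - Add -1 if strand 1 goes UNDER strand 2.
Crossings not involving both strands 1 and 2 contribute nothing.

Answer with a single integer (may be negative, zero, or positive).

Gen 1: 1 under 2. Both 1&2? yes. Contrib: -1. Sum: -1
Gen 2: crossing 1x3. Both 1&2? no. Sum: -1
Gen 3: crossing 3x1. Both 1&2? no. Sum: -1
Gen 4: 2 under 1. Both 1&2? yes. Contrib: +1. Sum: 0
Gen 5: crossing 2x3. Both 1&2? no. Sum: 0
Gen 6: crossing 1x3. Both 1&2? no. Sum: 0
Gen 7: crossing 3x1. Both 1&2? no. Sum: 0
Gen 8: crossing 1x3. Both 1&2? no. Sum: 0
Gen 9: 1 over 2. Both 1&2? yes. Contrib: +1. Sum: 1
Gen 10: crossing 3x2. Both 1&2? no. Sum: 1
Gen 11: crossing 3x1. Both 1&2? no. Sum: 1
Gen 12: crossing 1x3. Both 1&2? no. Sum: 1
Gen 13: crossing 2x3. Both 1&2? no. Sum: 1
Gen 14: crossing 3x2. Both 1&2? no. Sum: 1

Answer: 1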